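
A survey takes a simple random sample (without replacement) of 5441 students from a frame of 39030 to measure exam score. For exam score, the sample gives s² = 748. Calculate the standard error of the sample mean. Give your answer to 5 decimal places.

Under SRS without replacement, Var(ȳ) = (1 − f)·s²/n with f = n/N = 5441/39030 = 0.13940559.
Var(ȳ) = (1 − 0.13940559)·748/5441 = 0.86059441·0.13747473 = 0.11830998.
SE(ȳ) = √(0.11830998) = 0.34396.

0.34396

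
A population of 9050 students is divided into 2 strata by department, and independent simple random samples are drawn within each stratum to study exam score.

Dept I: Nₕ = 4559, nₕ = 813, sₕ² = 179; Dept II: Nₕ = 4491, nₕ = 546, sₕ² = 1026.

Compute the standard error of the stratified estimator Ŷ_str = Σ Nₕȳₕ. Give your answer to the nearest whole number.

Var(Ŷ_str) = Σₕ Nₕ²(1 − fₕ)sₕ²/nₕ.
Dept I: 4559²·(1 − 813/4559)·179/813 = 3.7601039 × 10^6.
Dept II: 4491²·(1 − 546/4491)·1026/546 = 3.3292375 × 10^7.
Sum = 3.7052479 × 10^7.
SE = √(3.7052479 × 10^7) = 6087.

6087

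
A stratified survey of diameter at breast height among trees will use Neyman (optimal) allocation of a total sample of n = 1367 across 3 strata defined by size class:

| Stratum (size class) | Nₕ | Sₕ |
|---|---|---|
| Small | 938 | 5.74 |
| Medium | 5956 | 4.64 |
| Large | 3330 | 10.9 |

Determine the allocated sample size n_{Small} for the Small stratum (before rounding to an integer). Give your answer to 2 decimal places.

106.18

Neyman allocation: nₕ = n·NₕSₕ / Σⱼ NⱼSⱼ.
Σ NⱼSⱼ = 938·5.74 + 5956·4.64 + 3330·10.9 = 69316.96.
n_{Small} = 1367·938·5.74 / 69316.96 = 106.18.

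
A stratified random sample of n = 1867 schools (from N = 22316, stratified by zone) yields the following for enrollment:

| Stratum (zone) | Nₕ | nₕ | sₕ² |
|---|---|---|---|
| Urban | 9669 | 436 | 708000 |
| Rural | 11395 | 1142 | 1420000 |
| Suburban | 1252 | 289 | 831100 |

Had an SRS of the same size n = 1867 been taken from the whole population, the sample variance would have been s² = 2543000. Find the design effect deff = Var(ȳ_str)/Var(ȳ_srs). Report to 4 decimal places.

Var(ȳ_str) = Σ Wₕ²(1−fₕ)sₕ²/nₕ with Wₕ = Nₕ/22316:
  Urban: (9669/22316)²·(1−436/9669)·708000/436 = 291.09749
  Rural: (11395/22316)²·(1−1142/11395)·1420000/1142 = 291.71235
  Suburban: (1252/22316)²·(1−289/1252)·831100/289 = 6.9623099
  → Var(ȳ_str) = 589.77215.
Var(ȳ_srs) = (1 − 1867/22316)·2543000/1867 = 1248.1241.
deff = 589.77215 / 1248.1241 = 0.4725.

0.4725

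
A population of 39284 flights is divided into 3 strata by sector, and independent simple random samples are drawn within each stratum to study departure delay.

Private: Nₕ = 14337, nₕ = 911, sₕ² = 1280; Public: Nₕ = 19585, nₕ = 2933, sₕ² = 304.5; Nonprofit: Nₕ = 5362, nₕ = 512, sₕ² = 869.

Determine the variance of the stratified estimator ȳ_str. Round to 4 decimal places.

Var(ȳ_str) = Σₕ Wₕ²(1 − fₕ)sₕ²/nₕ with Wₕ = Nₕ/N, N = 39284.
Private: Wₕ = 0.36495774; term = 0.36495774²·(1 − 0.06354188)·1280/911 = 0.17525286.
Public: Wₕ = 0.49854903; term = 0.49854903²·(1 − 0.14975747)·304.5/2933 = 0.021939858.
Nonprofit: Wₕ = 0.13649323; term = 0.13649323²·(1 − 0.09548676)·869/512 = 0.028601378.
Sum = 0.2257941.

0.2258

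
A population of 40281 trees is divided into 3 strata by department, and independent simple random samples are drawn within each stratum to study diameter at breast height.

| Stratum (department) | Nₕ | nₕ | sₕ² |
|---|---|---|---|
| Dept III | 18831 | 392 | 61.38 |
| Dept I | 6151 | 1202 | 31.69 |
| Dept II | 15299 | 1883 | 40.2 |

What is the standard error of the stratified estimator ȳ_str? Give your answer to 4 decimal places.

Var(ȳ_str) = Σₕ Wₕ²(1 − fₕ)sₕ²/nₕ with Wₕ = Nₕ/N, N = 40281.
Dept III: Wₕ = 0.46749088; term = 0.46749088²·(1 − 0.02081674)·61.38/392 = 0.033508198.
Dept I: Wₕ = 0.15270227; term = 0.15270227²·(1 − 0.19541538)·31.69/1202 = 4.9463001 × 10^-4.
Dept II: Wₕ = 0.37980686; term = 0.37980686²·(1 − 0.12307994)·40.2/1883 = 0.0027006067.
Sum = 0.036703435.
SE = √(0.036703435) = 0.1916.

0.1916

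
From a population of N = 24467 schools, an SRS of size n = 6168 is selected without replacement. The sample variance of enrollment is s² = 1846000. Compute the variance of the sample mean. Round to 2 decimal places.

Under SRS without replacement, Var(ȳ) = (1 − f)·s²/n with f = n/N = 6168/24467 = 0.25209466.
Var(ȳ) = (1 − 0.25209466)·1846000/6168 = 0.74790534·299.28664 = 223.83808.

223.84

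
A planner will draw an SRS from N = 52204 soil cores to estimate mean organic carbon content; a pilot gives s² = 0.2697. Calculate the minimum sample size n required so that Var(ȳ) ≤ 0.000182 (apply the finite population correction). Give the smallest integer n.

Without fpc, n₀ = s²/D = 0.2697/0.000182 = 1481.8681.
With fpc, (1 − n/N)·s²/n ≤ D requires n ≥ n₀/(1 + n₀/N) = 1481.8681/(1 + 1481.8681/52204) = 1440.9647.
Rounding up, n = 1441.

1441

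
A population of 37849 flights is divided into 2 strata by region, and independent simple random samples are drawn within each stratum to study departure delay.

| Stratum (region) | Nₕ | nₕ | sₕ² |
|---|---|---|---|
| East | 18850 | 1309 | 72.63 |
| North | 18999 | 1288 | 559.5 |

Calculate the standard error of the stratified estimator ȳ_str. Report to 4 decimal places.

Var(ȳ_str) = Σₕ Wₕ²(1 − fₕ)sₕ²/nₕ with Wₕ = Nₕ/N, N = 37849.
East: Wₕ = 0.49803165; term = 0.49803165²·(1 − 0.06944297)·72.63/1309 = 0.012806583.
North: Wₕ = 0.50196835; term = 0.50196835²·(1 − 0.06779304)·559.5/1288 = 0.10203502.
Sum = 0.1148416.
SE = √(0.1148416) = 0.3389.

0.3389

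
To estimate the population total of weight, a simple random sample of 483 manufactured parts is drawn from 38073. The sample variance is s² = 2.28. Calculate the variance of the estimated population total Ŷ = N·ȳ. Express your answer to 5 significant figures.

6.7558 × 10^6

Var(Ŷ) = N²·Var(ȳ) = N²·(1 − n/N)·s²/n.
f = 483/38073 = 0.01268616; Var(ȳ) = 0.98731384·2.28/483 = 0.0046606119.
Var(Ŷ) = 38073² · 0.0046606119 = 6.7558055 × 10^6.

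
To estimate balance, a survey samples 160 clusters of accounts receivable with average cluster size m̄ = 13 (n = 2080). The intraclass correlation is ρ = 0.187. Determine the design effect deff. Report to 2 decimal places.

deff = 1 + (13 − 1)·0.187 = 1 + 2.244 = 3.244.

3.24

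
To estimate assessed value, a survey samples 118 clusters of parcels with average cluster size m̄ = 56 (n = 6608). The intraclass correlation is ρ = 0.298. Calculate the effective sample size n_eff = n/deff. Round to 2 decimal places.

379.99

deff = 1 + (56 − 1)·0.298 = 1 + 16.39 = 17.39.
n_eff = 6608 / 17.39 = 379.99.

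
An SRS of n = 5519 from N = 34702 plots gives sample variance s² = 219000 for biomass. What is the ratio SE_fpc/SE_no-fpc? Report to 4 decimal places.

f = n/N = 5519/34702 = 0.15903982.
SE_no-fpc = √(s²/n) = 6.2992937; SE_fpc = √((1−f)s²/n) = 5.7766968.
Ratio = √(1−f) = 0.91703881.

0.9170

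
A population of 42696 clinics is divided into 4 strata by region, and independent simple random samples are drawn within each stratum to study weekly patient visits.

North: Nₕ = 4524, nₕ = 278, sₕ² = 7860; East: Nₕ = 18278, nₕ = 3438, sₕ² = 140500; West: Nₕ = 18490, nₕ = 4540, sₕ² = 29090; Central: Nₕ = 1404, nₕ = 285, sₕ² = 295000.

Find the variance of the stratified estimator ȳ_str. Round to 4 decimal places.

8.1774

Var(ȳ_str) = Σₕ Wₕ²(1 − fₕ)sₕ²/nₕ with Wₕ = Nₕ/N, N = 42696.
North: Wₕ = 0.10595840; term = 0.10595840²·(1 − 0.06145004)·7860/278 = 0.29792432.
East: Wₕ = 0.42809631; term = 0.42809631²·(1 − 0.18809498)·140500/3438 = 6.080771.
West: Wₕ = 0.43306165; term = 0.43306165²·(1 − 0.24553813)·29090/4540 = 0.90661856.
Central: Wₕ = 0.03288364; term = 0.03288364²·(1 − 0.20299145)·295000/285 = 0.89207213.
Sum = 8.177386.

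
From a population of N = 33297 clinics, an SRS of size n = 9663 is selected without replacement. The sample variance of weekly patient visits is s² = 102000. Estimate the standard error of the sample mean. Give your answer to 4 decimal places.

Under SRS without replacement, Var(ȳ) = (1 − f)·s²/n with f = n/N = 9663/33297 = 0.29020632.
Var(ȳ) = (1 − 0.29020632)·102000/9663 = 0.70979368·10.555728 = 7.492389.
SE(ȳ) = √(7.492389) = 2.7372.

2.7372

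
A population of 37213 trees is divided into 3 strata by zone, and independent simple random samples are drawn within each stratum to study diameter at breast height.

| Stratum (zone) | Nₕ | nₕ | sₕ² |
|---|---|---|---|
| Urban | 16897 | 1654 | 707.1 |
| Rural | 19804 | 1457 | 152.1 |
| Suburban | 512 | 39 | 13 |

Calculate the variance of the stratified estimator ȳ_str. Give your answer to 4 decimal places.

0.1070

Var(ȳ_str) = Σₕ Wₕ²(1 − fₕ)sₕ²/nₕ with Wₕ = Nₕ/N, N = 37213.
Urban: Wₕ = 0.45406175; term = 0.45406175²·(1 − 0.09788720)·707.1/1654 = 0.079512612.
Rural: Wₕ = 0.53217961; term = 0.53217961²·(1 − 0.07357100)·152.1/1457 = 0.027390394.
Suburban: Wₕ = 0.01375863; term = 0.01375863²·(1 − 0.07617188)·13/39 = 5.8293547 × 10^-5.
Sum = 0.1069613.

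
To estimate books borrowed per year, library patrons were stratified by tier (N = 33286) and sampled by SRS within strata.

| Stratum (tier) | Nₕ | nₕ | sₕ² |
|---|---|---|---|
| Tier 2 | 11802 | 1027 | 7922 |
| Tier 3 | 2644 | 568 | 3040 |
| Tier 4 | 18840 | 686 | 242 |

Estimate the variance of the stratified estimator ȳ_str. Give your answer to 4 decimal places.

1.0208

Var(ȳ_str) = Σₕ Wₕ²(1 − fₕ)sₕ²/nₕ with Wₕ = Nₕ/N, N = 33286.
Tier 2: Wₕ = 0.35456348; term = 0.35456348²·(1 − 0.08701915)·7922/1027 = 0.88534811.
Tier 3: Wₕ = 0.07943279; term = 0.07943279²·(1 − 0.21482602)·3040/568 = 0.026514951.
Tier 4: Wₕ = 0.56600373; term = 0.56600373²·(1 − 0.03641189)·242/686 = 0.10889834.
Sum = 1.0207614.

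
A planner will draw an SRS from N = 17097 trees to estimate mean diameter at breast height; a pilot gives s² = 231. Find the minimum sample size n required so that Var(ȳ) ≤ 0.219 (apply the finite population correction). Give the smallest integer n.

994

Without fpc, n₀ = s²/D = 231/0.219 = 1054.7945.
With fpc, (1 − n/N)·s²/n ≤ D requires n ≥ n₀/(1 + n₀/N) = 1054.7945/(1 + 1054.7945/17097) = 993.5008.
Rounding up, n = 994.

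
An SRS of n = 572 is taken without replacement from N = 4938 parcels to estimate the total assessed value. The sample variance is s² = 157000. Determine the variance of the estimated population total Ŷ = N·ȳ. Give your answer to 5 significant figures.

Var(Ŷ) = N²·Var(ȳ) = N²·(1 − n/N)·s²/n.
f = 572/4938 = 0.11583637; Var(ȳ) = 0.88416363·157000/572 = 242.68128.
Var(Ŷ) = 4938² · 242.68128 = 5.9175025 × 10^9.

5.9175 × 10^9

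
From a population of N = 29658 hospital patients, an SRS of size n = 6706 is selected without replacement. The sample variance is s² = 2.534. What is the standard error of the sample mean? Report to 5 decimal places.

Under SRS without replacement, Var(ȳ) = (1 − f)·s²/n with f = n/N = 6706/29658 = 0.22611100.
Var(ȳ) = (1 − 0.22611100)·2.534/6706 = 0.77388900·3.7787056 × 10^-4 = 2.9242987 × 10^-4.
SE(ȳ) = √(2.9242987 × 10^-4) = 0.01710.

0.01710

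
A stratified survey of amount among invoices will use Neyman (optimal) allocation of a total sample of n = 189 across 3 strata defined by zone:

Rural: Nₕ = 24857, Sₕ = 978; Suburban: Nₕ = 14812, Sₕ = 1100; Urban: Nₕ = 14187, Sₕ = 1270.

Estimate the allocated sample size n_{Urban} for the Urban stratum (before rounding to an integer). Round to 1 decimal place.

Neyman allocation: nₕ = n·NₕSₕ / Σⱼ NⱼSⱼ.
Σ NⱼSⱼ = 24857·978 + 14812·1100 + 14187·1270 = 5.8620836 × 10^7.
n_{Urban} = 189·14187·1270 / (5.8620836 × 10^7) = 58.1.

58.1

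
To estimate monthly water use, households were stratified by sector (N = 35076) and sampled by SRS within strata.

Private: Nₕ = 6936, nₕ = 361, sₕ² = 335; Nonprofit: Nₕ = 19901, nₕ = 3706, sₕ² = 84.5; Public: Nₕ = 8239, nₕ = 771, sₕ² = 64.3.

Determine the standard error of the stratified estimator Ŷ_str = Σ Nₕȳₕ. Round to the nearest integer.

Var(Ŷ_str) = Σₕ Nₕ²(1 − fₕ)sₕ²/nₕ.
Private: 6936²·(1 − 361/6936)·335/361 = 4.2319687 × 10^7.
Nonprofit: 19901²·(1 − 3706/19901)·84.5/3706 = 7.3486429 × 10^6.
Public: 8239²·(1 − 771/8239)·64.3/771 = 5.1313945 × 10^6.
Sum = 5.4799724 × 10^7.
SE = √(5.4799724 × 10^7) = 7403.

7403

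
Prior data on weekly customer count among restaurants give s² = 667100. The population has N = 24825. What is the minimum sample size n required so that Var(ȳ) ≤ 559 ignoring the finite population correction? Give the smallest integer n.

Without fpc, n₀ = s²/D = 667100/559 = 1193.3810.
Rounding up, n = 1194.

1194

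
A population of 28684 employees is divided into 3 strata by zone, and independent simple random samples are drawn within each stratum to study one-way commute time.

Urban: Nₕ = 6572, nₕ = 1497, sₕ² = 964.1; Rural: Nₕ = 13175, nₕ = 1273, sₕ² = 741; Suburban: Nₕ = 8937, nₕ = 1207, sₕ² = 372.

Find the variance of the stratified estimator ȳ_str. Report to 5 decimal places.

0.16292

Var(ȳ_str) = Σₕ Wₕ²(1 − fₕ)sₕ²/nₕ with Wₕ = Nₕ/N, N = 28684.
Urban: Wₕ = 0.22911728; term = 0.22911728²·(1 − 0.22778454)·964.1/1497 = 0.026106849.
Rural: Wₕ = 0.45931530; term = 0.45931530²·(1 − 0.09662239)·741/1273 = 0.11093816.
Suburban: Wₕ = 0.31156742; term = 0.31156742²·(1 − 0.13505651)·372/1207 = 0.025877808.
Sum = 0.16292282.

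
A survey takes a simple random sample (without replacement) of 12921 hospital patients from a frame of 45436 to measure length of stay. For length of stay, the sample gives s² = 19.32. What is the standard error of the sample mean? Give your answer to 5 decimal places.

Under SRS without replacement, Var(ȳ) = (1 − f)·s²/n with f = n/N = 12921/45436 = 0.28437803.
Var(ȳ) = (1 − 0.28437803)·19.32/12921 = 0.71562197·0.0014952403 = 0.0010700268.
SE(ȳ) = √(0.0010700268) = 0.03271.

0.03271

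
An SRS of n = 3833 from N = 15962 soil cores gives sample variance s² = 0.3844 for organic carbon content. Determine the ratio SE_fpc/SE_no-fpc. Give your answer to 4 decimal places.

f = n/N = 3833/15962 = 0.24013282.
SE_no-fpc = √(s²/n) = 0.010014339; SE_fpc = √((1−f)s²/n) = 0.0087295353.
Ratio = √(1−f) = 0.87170361.

0.8717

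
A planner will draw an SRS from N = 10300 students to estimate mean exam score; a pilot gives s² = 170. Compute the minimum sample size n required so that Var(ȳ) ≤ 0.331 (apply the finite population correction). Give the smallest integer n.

Without fpc, n₀ = s²/D = 170/0.331 = 513.5952.
With fpc, (1 − n/N)·s²/n ≤ D requires n ≥ n₀/(1 + n₀/N) = 513.5952/(1 + 513.5952/10300) = 489.2018.
Rounding up, n = 490.

490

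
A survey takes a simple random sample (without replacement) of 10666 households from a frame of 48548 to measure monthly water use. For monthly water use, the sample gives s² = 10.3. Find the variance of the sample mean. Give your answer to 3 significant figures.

Under SRS without replacement, Var(ȳ) = (1 − f)·s²/n with f = n/N = 10666/48548 = 0.21970009.
Var(ȳ) = (1 − 0.21970009)·10.3/10666 = 0.78029991·9.6568536 × 10^-4 = 7.535242 × 10^-4.

7.54 × 10^-4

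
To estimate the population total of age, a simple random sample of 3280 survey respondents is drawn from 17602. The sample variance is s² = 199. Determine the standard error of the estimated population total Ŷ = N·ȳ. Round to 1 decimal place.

3910.9

Var(Ŷ) = N²·Var(ȳ) = N²·(1 − n/N)·s²/n.
f = 3280/17602 = 0.18634246; Var(ȳ) = 0.81365754·199/3280 = 0.049365198.
Var(Ŷ) = 17602² · 0.049365198 = 1.5294839 × 10^7.
SE(Ŷ) = √(1.5294839 × 10^7) = 3910.9.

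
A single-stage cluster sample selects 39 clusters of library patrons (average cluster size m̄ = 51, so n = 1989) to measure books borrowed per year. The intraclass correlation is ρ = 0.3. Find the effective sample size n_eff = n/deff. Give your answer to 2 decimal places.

deff = 1 + (51 − 1)·0.3 = 1 + 15 = 16.
n_eff = 1989 / 16 = 124.31.

124.31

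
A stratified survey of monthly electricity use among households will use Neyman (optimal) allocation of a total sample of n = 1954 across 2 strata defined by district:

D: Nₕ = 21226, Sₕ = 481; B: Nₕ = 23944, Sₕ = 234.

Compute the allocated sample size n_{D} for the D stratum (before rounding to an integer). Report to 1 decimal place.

1261.6

Neyman allocation: nₕ = n·NₕSₕ / Σⱼ NⱼSⱼ.
Σ NⱼSⱼ = 21226·481 + 23944·234 = 1.5812602 × 10^7.
n_{D} = 1954·21226·481 / (1.5812602 × 10^7) = 1261.6.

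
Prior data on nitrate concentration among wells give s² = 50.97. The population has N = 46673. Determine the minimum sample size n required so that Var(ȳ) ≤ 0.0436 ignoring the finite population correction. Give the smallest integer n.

Without fpc, n₀ = s²/D = 50.97/0.0436 = 1169.0367.
Rounding up, n = 1170.

1170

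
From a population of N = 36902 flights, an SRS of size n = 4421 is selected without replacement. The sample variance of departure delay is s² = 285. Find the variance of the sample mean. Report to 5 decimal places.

Under SRS without replacement, Var(ȳ) = (1 − f)·s²/n with f = n/N = 4421/36902 = 0.11980380.
Var(ȳ) = (1 − 0.11980380)·285/4421 = 0.88019620·0.064465053 = 0.056741895.

0.05674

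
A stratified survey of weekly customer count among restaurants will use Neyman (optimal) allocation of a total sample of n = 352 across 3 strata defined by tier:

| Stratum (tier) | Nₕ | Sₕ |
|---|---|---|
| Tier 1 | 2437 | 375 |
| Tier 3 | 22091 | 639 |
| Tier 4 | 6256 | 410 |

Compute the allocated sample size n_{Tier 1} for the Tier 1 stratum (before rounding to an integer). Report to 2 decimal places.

18.28

Neyman allocation: nₕ = n·NₕSₕ / Σⱼ NⱼSⱼ.
Σ NⱼSⱼ = 2437·375 + 22091·639 + 6256·410 = 1.7594984 × 10^7.
n_{Tier 1} = 352·2437·375 / (1.7594984 × 10^7) = 18.28.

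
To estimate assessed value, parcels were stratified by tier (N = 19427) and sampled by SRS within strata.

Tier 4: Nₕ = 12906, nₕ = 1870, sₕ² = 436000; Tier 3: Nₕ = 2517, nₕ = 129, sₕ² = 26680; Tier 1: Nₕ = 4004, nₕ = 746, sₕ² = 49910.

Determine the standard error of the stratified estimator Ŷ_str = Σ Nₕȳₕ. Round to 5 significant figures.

187950

Var(Ŷ_str) = Σₕ Nₕ²(1 − fₕ)sₕ²/nₕ.
Tier 4: 12906²·(1 − 1870/12906)·436000/1870 = 3.3208422 × 10^10.
Tier 3: 2517²·(1 − 129/2517)·26680/129 = 1.2431217 × 10^9.
Tier 1: 4004²·(1 − 746/4004)·49910/746 = 8.7275811 × 10^8.
Sum = 3.5324302 × 10^10.
SE = √(3.5324302 × 10^10) = 187950.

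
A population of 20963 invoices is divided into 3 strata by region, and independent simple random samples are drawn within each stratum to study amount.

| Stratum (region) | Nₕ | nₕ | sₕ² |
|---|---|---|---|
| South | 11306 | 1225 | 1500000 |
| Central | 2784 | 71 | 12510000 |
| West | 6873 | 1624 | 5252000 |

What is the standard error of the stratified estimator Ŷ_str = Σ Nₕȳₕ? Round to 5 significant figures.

Var(Ŷ_str) = Σₕ Nₕ²(1 − fₕ)sₕ²/nₕ.
South: 11306²·(1 − 1225/11306)·1500000/1225 = 1.3956219 × 10^11.
Central: 2784²·(1 − 71/2784)·12510000/71 = 1.3308159 × 10^12.
West: 6873²·(1 − 1624/6873)·5252000/1624 = 1.1667065 × 10^11.
Sum = 1.5870487 × 10^12.
SE = √(1.5870487 × 10^12) = 1.2598 × 10^6.

1.2598 × 10^6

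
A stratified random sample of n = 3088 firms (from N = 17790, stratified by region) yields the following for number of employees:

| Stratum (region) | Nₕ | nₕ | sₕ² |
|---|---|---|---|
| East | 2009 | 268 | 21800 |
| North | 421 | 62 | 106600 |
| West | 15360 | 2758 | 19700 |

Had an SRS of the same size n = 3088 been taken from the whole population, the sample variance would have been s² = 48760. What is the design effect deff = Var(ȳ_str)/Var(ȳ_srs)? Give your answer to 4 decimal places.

0.4666

Var(ȳ_str) = Σ Wₕ²(1−fₕ)sₕ²/nₕ with Wₕ = Nₕ/17790:
  East: (2009/17790)²·(1−268/2009)·21800/268 = 0.89897686
  North: (421/17790)²·(1−62/421)·106600/62 = 0.82108887
  West: (15360/17790)²·(1−2758/15360)·19700/2758 = 4.3686853
  → Var(ȳ_str) = 6.088751.
Var(ȳ_srs) = (1 − 3088/17790)·48760/3088 = 13.04929.
deff = 6.088751 / 13.04929 = 0.4666.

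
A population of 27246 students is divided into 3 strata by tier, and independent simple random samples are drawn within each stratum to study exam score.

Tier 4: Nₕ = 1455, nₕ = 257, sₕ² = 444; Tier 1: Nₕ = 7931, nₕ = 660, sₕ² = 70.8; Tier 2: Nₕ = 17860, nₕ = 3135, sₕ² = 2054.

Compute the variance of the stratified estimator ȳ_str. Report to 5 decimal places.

Var(ȳ_str) = Σₕ Wₕ²(1 − fₕ)sₕ²/nₕ with Wₕ = Nₕ/N, N = 27246.
Tier 4: Wₕ = 0.05340233; term = 0.05340233²·(1 − 0.17663230)·444/257 = 0.0040566184.
Tier 1: Wₕ = 0.29108860; term = 0.29108860²·(1 − 0.08321775)·70.8/660 = 0.0083330869.
Tier 2: Wₕ = 0.65550907; term = 0.65550907²·(1 − 0.17553191)·2054/3135 = 0.23211016.
Sum = 0.24449987.

0.24450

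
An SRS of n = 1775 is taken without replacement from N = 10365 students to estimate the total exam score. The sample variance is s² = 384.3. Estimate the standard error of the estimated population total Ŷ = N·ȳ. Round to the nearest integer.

Var(Ŷ) = N²·Var(ȳ) = N²·(1 − n/N)·s²/n.
f = 1775/10365 = 0.17124940; Var(ȳ) = 0.82875060·384.3/1775 = 0.17943034.
Var(Ŷ) = 10365² · 0.17943034 = 1.927678 × 10^7.
SE(Ŷ) = √(1.927678 × 10^7) = 4391.

4391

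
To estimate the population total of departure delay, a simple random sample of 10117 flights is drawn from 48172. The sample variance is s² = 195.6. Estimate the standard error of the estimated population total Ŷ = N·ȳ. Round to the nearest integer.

Var(Ŷ) = N²·Var(ȳ) = N²·(1 − n/N)·s²/n.
f = 10117/48172 = 0.21001827; Var(ȳ) = 0.78998173·195.6/10117 = 0.015273345.
Var(Ŷ) = 48172² · 0.015273345 = 3.5442432 × 10^7.
SE(Ŷ) = √(3.5442432 × 10^7) = 5953.

5953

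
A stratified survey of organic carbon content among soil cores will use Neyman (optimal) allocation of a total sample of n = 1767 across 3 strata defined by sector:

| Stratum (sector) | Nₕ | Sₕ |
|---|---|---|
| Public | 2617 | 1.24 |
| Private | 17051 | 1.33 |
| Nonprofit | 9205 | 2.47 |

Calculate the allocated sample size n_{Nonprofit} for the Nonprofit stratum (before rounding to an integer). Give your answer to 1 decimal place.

825.6

Neyman allocation: nₕ = n·NₕSₕ / Σⱼ NⱼSⱼ.
Σ NⱼSⱼ = 2617·1.24 + 17051·1.33 + 9205·2.47 = 48659.26.
n_{Nonprofit} = 1767·9205·2.47 / 48659.26 = 825.6.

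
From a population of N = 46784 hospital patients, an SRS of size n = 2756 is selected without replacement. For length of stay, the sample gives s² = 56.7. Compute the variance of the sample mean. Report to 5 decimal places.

Under SRS without replacement, Var(ȳ) = (1 − f)·s²/n with f = n/N = 2756/46784 = 0.05890903.
Var(ȳ) = (1 − 0.05890903)·56.7/2756 = 0.94109097·0.020573295 = 0.019361342.

0.01936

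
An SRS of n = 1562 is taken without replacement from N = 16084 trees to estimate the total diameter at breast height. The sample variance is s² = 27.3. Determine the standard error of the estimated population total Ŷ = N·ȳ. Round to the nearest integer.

2020

Var(Ŷ) = N²·Var(ȳ) = N²·(1 − n/N)·s²/n.
f = 1562/16084 = 0.09711515; Var(ȳ) = 0.90288485·27.3/1562 = 0.015780254.
Var(Ŷ) = 16084² · 0.015780254 = 4.0822737 × 10^6.
SE(Ŷ) = √(4.0822737 × 10^6) = 2020.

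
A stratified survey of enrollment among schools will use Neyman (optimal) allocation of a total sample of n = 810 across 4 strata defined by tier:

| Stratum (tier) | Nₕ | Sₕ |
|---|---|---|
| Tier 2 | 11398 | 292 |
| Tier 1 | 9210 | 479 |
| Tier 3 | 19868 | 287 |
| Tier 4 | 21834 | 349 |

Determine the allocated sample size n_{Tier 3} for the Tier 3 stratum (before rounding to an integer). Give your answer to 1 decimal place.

219.3

Neyman allocation: nₕ = n·NₕSₕ / Σⱼ NⱼSⱼ.
Σ NⱼSⱼ = 11398·292 + 9210·479 + 19868·287 + 21834·349 = 2.1061988 × 10^7.
n_{Tier 3} = 810·19868·287 / (2.1061988 × 10^7) = 219.3.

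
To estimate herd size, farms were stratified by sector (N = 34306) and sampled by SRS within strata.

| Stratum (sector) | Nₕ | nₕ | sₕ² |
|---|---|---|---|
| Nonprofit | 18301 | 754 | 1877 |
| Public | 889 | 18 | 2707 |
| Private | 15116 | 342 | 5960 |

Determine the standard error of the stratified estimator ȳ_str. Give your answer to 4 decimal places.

Var(ȳ_str) = Σₕ Wₕ²(1 − fₕ)sₕ²/nₕ with Wₕ = Nₕ/N, N = 34306.
Nonprofit: Wₕ = 0.53346353; term = 0.53346353²·(1 − 0.04119993)·1877/754 = 0.67925127.
Public: Wₕ = 0.02591383; term = 0.02591383²·(1 − 0.02024747)·2707/18 = 0.098945375.
Private: Wₕ = 0.44062263; term = 0.44062263²·(1 − 0.02262503)·5960/342 = 3.3068536.
Sum = 4.0850502.
SE = √(4.0850502) = 2.0212.

2.0212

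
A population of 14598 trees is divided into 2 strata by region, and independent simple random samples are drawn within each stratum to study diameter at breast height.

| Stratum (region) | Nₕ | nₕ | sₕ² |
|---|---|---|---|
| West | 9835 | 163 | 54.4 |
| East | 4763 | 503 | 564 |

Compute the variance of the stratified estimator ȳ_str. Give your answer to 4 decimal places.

0.2557

Var(ȳ_str) = Σₕ Wₕ²(1 − fₕ)sₕ²/nₕ with Wₕ = Nₕ/N, N = 14598.
West: Wₕ = 0.67372243; term = 0.67372243²·(1 − 0.01657346)·54.4/163 = 0.14897563.
East: Wₕ = 0.32627757; term = 0.32627757²·(1 − 0.10560571)·564/503 = 0.10676148.
Sum = 0.25573711.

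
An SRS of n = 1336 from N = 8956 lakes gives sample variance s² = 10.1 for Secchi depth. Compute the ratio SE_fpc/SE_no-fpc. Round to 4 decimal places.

0.9224

f = n/N = 1336/8956 = 0.14917374.
SE_no-fpc = √(s²/n) = 0.086947572; SE_fpc = √((1−f)s²/n) = 0.080200652.
Ratio = √(1−f) = 0.92240244.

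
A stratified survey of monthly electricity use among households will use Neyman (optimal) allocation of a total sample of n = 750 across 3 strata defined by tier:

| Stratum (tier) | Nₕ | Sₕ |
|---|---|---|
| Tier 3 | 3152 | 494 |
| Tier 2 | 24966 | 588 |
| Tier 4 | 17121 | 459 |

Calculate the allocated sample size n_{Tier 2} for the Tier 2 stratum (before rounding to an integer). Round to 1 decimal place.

456.9

Neyman allocation: nₕ = n·NₕSₕ / Σⱼ NⱼSⱼ.
Σ NⱼSⱼ = 3152·494 + 24966·588 + 17121·459 = 2.4095635 × 10^7.
n_{Tier 2} = 750·24966·588 / (2.4095635 × 10^7) = 456.9.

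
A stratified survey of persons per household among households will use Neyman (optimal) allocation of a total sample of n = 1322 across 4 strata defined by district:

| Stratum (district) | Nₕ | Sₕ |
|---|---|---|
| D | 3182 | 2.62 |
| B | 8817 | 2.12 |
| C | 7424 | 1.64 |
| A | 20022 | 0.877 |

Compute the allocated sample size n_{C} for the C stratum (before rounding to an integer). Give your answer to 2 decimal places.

Neyman allocation: nₕ = n·NₕSₕ / Σⱼ NⱼSⱼ.
Σ NⱼSⱼ = 3182·2.62 + 8817·2.12 + 7424·1.64 + 20022·0.877 = 56763.534.
n_{C} = 1322·7424·1.64 / 56763.534 = 283.56.

283.56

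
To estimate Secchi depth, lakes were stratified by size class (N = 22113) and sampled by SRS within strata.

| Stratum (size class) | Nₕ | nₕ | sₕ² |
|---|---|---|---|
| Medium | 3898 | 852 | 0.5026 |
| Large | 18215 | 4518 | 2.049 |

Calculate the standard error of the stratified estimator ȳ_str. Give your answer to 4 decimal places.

Var(ȳ_str) = Σₕ Wₕ²(1 − fₕ)sₕ²/nₕ with Wₕ = Nₕ/N, N = 22113.
Medium: Wₕ = 0.17627640; term = 0.17627640²·(1 − 0.21857363)·0.5026/852 = 1.4323834 × 10^-5.
Large: Wₕ = 0.82372360; term = 0.82372360²·(1 − 0.24803733)·2.049/4518 = 2.3139557 × 10^-4.
Sum = 2.457194 × 10^-4.
SE = √(2.457194 × 10^-4) = 0.0157.

0.0157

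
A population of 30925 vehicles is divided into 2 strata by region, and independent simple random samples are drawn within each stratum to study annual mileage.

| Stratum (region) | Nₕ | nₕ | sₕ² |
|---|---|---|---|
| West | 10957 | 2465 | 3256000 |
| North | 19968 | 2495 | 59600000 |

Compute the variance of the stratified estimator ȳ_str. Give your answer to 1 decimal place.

Var(ȳ_str) = Σₕ Wₕ²(1 − fₕ)sₕ²/nₕ with Wₕ = Nₕ/N, N = 30925.
West: Wₕ = 0.35430881; term = 0.35430881²·(1 − 0.22497034)·3256000/2465 = 128.51378.
North: Wₕ = 0.64569119; term = 0.64569119²·(1 − 0.12494992)·59600000/2495 = 8714.8183.
Sum = 8843.3321.

8843.3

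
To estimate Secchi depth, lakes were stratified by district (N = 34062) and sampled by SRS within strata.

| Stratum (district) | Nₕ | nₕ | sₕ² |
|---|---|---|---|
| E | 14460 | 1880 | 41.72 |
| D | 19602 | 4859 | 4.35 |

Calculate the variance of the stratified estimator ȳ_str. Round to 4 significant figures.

0.003702

Var(ȳ_str) = Σₕ Wₕ²(1 − fₕ)sₕ²/nₕ with Wₕ = Nₕ/N, N = 34062.
E: Wₕ = 0.42451999; term = 0.42451999²·(1 − 0.13001383)·41.72/1880 = 0.0034793258.
D: Wₕ = 0.57548001; term = 0.57548001²·(1 − 0.24788287)·4.35/4859 = 2.2299151 × 10^-4.
Sum = 0.0037023173.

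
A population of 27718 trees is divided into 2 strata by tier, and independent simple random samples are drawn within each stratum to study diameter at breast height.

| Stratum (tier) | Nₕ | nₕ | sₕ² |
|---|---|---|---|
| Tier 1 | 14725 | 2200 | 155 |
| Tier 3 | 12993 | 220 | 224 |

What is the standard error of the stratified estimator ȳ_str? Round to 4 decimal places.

0.4867

Var(ȳ_str) = Σₕ Wₕ²(1 − fₕ)sₕ²/nₕ with Wₕ = Nₕ/N, N = 27718.
Tier 1: Wₕ = 0.53124324; term = 0.53124324²·(1 − 0.14940577)·155/2200 = 0.016912908.
Tier 3: Wₕ = 0.46875676; term = 0.46875676²·(1 − 0.01693219)·224/220 = 0.21993984.
Sum = 0.23685275.
SE = √(0.23685275) = 0.4867.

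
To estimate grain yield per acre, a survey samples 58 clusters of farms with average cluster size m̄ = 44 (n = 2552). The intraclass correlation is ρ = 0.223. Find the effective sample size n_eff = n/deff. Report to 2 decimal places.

241.00

deff = 1 + (44 − 1)·0.223 = 1 + 9.589 = 10.589.
n_eff = 2552 / 10.589 = 241.00.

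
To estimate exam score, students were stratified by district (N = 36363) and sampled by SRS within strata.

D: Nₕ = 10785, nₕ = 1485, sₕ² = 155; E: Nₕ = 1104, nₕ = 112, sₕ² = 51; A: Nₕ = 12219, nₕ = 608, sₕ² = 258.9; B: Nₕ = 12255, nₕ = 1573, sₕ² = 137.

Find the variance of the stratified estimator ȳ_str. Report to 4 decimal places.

0.0626

Var(ȳ_str) = Σₕ Wₕ²(1 − fₕ)sₕ²/nₕ with Wₕ = Nₕ/N, N = 36363.
D: Wₕ = 0.29659269; term = 0.29659269²·(1 − 0.13769124)·155/1485 = 0.0079175157.
E: Wₕ = 0.03036053; term = 0.03036053²·(1 − 0.10144928)·51/112 = 3.7714946 × 10^-4.
A: Wₕ = 0.33602838; term = 0.33602838²·(1 − 0.04975857)·258.9/608 = 0.045689284.
B: Wₕ = 0.33701840; term = 0.33701840²·(1 − 0.12835577)·137/1573 = 0.0086226016.
Sum = 0.062606551.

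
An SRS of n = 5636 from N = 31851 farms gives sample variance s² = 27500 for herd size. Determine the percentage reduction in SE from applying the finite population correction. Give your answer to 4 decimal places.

f = n/N = 5636/31851 = 0.17694892.
SE_no-fpc = √(s²/n) = 2.2089244; SE_fpc = √((1−f)s²/n) = 2.003984.
Ratio = √(1−f) = 0.90722163. Reduction = 100·(1 − 0.90722163) = 9.2778%.

9.2778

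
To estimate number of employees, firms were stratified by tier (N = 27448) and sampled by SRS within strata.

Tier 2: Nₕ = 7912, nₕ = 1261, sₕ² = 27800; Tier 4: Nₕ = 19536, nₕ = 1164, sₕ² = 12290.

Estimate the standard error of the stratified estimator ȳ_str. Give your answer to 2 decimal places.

2.56

Var(ȳ_str) = Σₕ Wₕ²(1 − fₕ)sₕ²/nₕ with Wₕ = Nₕ/N, N = 27448.
Tier 2: Wₕ = 0.28825415; term = 0.28825415²·(1 − 0.15937816)·27800/1261 = 1.539861.
Tier 4: Wₕ = 0.71174585; term = 0.71174585²·(1 − 0.05958231)·12290/1164 = 5.0300184.
Sum = 6.5698794.
SE = √(6.5698794) = 2.56.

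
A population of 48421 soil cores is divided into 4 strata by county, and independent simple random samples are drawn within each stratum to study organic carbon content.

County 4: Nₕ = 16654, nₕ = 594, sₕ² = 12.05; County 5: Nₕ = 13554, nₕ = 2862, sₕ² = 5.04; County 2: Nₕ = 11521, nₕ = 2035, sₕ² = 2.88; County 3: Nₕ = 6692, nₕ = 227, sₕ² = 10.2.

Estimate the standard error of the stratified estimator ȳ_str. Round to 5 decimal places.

Var(ȳ_str) = Σₕ Wₕ²(1 − fₕ)sₕ²/nₕ with Wₕ = Nₕ/N, N = 48421.
County 4: Wₕ = 0.34394168; term = 0.34394168²·(1 − 0.03566711)·12.05/594 = 0.0023141803.
County 5: Wₕ = 0.27991987; term = 0.27991987²·(1 − 0.21115538)·5.04/2862 = 1.0884784 × 10^-4.
County 2: Wₕ = 0.23793395; term = 0.23793395²·(1 − 0.17663397)·2.88/2035 = 6.5968083 × 10^-5.
County 3: Wₕ = 0.13820450; term = 0.13820450²·(1 − 0.03392110)·10.2/227 = 8.2914649 × 10^-4.
Sum = 0.0033181427.
SE = √(0.0033181427) = 0.05760.

0.05760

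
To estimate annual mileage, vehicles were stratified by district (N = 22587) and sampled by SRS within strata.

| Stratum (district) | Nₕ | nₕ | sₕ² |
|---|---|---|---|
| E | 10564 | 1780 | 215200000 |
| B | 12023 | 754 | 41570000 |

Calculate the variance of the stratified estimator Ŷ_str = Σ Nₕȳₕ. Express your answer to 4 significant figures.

Var(Ŷ_str) = Σₕ Nₕ²(1 − fₕ)sₕ²/nₕ.
E: 10564²·(1 − 1780/10564)·215200000/1780 = 1.1218712 × 10^13.
B: 12023²·(1 − 754/12023)·41570000/754 = 7.4697644 × 10^12.
Sum = 1.8688476 × 10^13.

1.869 × 10^13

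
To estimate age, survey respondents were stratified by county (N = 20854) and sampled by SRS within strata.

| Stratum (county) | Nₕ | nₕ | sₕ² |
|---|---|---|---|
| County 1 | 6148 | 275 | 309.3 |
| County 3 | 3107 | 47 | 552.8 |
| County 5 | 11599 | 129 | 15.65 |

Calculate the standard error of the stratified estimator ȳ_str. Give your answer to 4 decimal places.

Var(ȳ_str) = Σₕ Wₕ²(1 − fₕ)sₕ²/nₕ with Wₕ = Nₕ/N, N = 20854.
County 1: Wₕ = 0.29481155; term = 0.29481155²·(1 − 0.04472999)·309.3/275 = 0.093381823.
County 3: Wₕ = 0.14898820; term = 0.14898820²·(1 − 0.01512713)·552.8/47 = 0.25713081.
County 5: Wₕ = 0.55620025; term = 0.55620025²·(1 − 0.01112165)·15.65/129 = 0.037113325.
Sum = 0.38762596.
SE = √(0.38762596) = 0.6226.

0.6226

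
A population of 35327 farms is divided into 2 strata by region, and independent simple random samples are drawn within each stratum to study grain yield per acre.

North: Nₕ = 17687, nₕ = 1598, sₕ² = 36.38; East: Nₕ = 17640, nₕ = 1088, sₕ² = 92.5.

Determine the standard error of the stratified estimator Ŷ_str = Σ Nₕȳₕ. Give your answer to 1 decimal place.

5594.8

Var(Ŷ_str) = Σₕ Nₕ²(1 − fₕ)sₕ²/nₕ.
North: 17687²·(1 − 1598/17687)·36.38/1598 = 6.4784207 × 10^6.
East: 17640²·(1 − 1088/17640)·92.5/1088 = 2.4823436 × 10^7.
Sum = 3.1301857 × 10^7.
SE = √(3.1301857 × 10^7) = 5594.8.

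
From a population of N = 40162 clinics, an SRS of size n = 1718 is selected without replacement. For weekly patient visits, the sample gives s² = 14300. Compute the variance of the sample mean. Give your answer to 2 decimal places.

Under SRS without replacement, Var(ȳ) = (1 − f)·s²/n with f = n/N = 1718/40162 = 0.04277675.
Var(ȳ) = (1 − 0.04277675)·14300/1718 = 0.95722325·8.3236321 = 7.9675742.

7.97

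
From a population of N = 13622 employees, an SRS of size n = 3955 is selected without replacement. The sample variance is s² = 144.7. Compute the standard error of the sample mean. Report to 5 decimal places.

0.16113

Under SRS without replacement, Var(ȳ) = (1 − f)·s²/n with f = n/N = 3955/13622 = 0.29033916.
Var(ȳ) = (1 − 0.29033916)·144.7/3955 = 0.70966084·0.036586599 = 0.025964077.
SE(ȳ) = √(0.025964077) = 0.16113.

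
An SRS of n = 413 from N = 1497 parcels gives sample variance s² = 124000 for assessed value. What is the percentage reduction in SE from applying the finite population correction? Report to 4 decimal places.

14.9051

f = n/N = 413/1497 = 0.27588510.
SE_no-fpc = √(s²/n) = 17.327496; SE_fpc = √((1−f)s²/n) = 14.744823.
Ratio = √(1−f) = 0.85094941. Reduction = 100·(1 − 0.85094941) = 14.9051%.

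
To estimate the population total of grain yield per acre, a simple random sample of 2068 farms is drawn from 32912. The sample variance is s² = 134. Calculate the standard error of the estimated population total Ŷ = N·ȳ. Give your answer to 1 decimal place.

8110.4

Var(Ŷ) = N²·Var(ȳ) = N²·(1 − n/N)·s²/n.
f = 2068/32912 = 0.06283422; Var(ȳ) = 0.93716578·134/2068 = 0.060725442.
Var(Ŷ) = 32912² · 0.060725442 = 6.5777783 × 10^7.
SE(Ŷ) = √(6.5777783 × 10^7) = 8110.4.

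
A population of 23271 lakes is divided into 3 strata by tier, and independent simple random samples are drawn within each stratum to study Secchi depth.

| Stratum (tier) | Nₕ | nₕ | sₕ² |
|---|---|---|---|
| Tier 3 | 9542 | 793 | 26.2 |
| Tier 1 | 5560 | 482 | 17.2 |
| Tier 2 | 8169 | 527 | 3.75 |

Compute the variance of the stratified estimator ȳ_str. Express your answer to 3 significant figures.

Var(ȳ_str) = Σₕ Wₕ²(1 − fₕ)sₕ²/nₕ with Wₕ = Nₕ/N, N = 23271.
Tier 3: Wₕ = 0.41003825; term = 0.41003825²·(1 − 0.08310627)·26.2/793 = 0.0050932599.
Tier 1: Wₕ = 0.23892398; term = 0.23892398²·(1 − 0.08669065)·17.2/482 = 0.0018604534.
Tier 2: Wₕ = 0.35103777; term = 0.35103777²·(1 − 0.06451218)·3.75/527 = 8.2028825 × 10^-4.
Sum = 0.0077740016.

0.00777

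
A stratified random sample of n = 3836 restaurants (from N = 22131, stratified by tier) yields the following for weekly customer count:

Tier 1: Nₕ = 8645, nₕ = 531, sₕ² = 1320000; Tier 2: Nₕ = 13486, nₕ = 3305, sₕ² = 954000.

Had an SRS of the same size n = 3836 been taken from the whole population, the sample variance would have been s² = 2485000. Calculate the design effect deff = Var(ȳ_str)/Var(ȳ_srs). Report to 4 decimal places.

0.8159

Var(ȳ_str) = Σ Wₕ²(1−fₕ)sₕ²/nₕ with Wₕ = Nₕ/22131:
  Tier 1: (8645/22131)²·(1−531/8645)·1320000/531 = 356.02241
  Tier 2: (13486/22131)²·(1−3305/13486)·954000/3305 = 80.918612
  → Var(ȳ_str) = 436.94102.
Var(ȳ_srs) = (1 − 3836/22131)·2485000/3836 = 535.52429.
deff = 436.94102 / 535.52429 = 0.8159.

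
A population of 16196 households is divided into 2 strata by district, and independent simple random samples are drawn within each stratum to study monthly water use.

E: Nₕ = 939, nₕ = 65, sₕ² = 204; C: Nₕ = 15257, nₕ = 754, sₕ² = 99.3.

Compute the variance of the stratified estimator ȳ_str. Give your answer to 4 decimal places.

0.1209

Var(ȳ_str) = Σₕ Wₕ²(1 − fₕ)sₕ²/nₕ with Wₕ = Nₕ/N, N = 16196.
E: Wₕ = 0.05797728; term = 0.05797728²·(1 − 0.06922258)·204/65 = 0.0098192496.
C: Wₕ = 0.94202272; term = 0.94202272²·(1 − 0.04941994)·99.3/754 = 0.11109368.
Sum = 0.12091293.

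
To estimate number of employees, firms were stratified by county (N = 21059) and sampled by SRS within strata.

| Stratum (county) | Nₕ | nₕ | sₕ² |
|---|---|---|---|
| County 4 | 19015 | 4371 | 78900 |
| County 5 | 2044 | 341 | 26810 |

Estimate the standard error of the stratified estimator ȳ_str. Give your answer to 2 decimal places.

Var(ȳ_str) = Σₕ Wₕ²(1 − fₕ)sₕ²/nₕ with Wₕ = Nₕ/N, N = 21059.
County 4: Wₕ = 0.90293936; term = 0.90293936²·(1 − 0.22987115)·78900/4371 = 11.333832.
County 5: Wₕ = 0.09706064; term = 0.09706064²·(1 − 0.16682975)·26810/341 = 0.61710986.
Sum = 11.950942.
SE = √(11.950942) = 3.46.

3.46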